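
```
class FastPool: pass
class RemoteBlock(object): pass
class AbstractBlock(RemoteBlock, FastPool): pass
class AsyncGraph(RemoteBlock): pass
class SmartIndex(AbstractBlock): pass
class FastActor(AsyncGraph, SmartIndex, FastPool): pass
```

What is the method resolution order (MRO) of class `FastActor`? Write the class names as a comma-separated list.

FastActor, AsyncGraph, SmartIndex, AbstractBlock, RemoteBlock, FastPool, object

L[FastActor] = FastActor + merge(L[AsyncGraph], L[SmartIndex], L[FastPool], [AsyncGraph SmartIndex FastPool])
  take AsyncGraph:  [AsyncGraph RemoteBlock object] + [SmartIndex AbstractBlock RemoteBlock FastPool object] + [FastPool object] + [AsyncGraph SmartIndex FastPool]
  take SmartIndex:  [RemoteBlock object] + [SmartIndex AbstractBlock RemoteBlock FastPool object] + [FastPool object] + [SmartIndex FastPool]
  take AbstractBlock:  [RemoteBlock object] + [AbstractBlock RemoteBlock FastPool object] + [FastPool object] + [FastPool]
  take RemoteBlock:  [RemoteBlock object] + [RemoteBlock FastPool object] + [FastPool object] + [FastPool]
  take FastPool:  [object] + [FastPool object] + [FastPool object] + [FastPool]
  take object:  [object] + [object] + [object]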